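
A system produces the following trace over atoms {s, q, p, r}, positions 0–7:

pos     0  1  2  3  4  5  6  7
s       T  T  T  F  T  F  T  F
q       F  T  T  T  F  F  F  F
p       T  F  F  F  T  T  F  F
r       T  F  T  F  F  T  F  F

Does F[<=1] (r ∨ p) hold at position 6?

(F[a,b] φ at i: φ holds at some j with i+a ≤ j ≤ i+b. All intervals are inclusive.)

Check (r ∨ p) at each j in [6,7]:
  j=6: false
  j=7: false
No position in the window satisfies it → formula fails.

Does not hold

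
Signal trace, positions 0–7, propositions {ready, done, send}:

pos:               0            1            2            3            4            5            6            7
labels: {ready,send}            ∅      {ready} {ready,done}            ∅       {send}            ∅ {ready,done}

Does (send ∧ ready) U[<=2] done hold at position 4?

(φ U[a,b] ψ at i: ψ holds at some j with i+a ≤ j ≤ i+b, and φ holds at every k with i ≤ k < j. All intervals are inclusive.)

Need some j in [4,6] with done, and (send ∧ ready) at every k in [4,j-1].
  j=4: done false.
  j=5: done false.
  j=6: done false.
No j in the window works → until fails.

False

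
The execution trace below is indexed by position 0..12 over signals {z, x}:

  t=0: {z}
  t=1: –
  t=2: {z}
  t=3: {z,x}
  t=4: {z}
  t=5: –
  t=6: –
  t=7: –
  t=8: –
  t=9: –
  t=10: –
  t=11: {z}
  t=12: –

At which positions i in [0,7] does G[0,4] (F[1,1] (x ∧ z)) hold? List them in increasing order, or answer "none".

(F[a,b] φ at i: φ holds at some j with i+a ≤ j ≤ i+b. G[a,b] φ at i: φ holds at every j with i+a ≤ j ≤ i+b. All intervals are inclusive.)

none

Evaluate at each i in [0,7]:
  i=0: ✗ (fails at j=0)
  i=1: ✗ (fails at j=1)
  i=2: ✗ (fails at j=3)
  i=3: ✗ (fails at j=3)
  i=4: ✗ (fails at j=4)
  i=5: ✗ (fails at j=5)
  i=6: ✗ (fails at j=6)
  i=7: ✗ (fails at j=7)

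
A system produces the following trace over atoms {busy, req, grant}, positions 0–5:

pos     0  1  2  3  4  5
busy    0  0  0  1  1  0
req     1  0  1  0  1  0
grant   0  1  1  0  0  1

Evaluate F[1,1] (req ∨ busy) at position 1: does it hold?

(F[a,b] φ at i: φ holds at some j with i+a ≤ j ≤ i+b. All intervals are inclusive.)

Check (req ∨ busy) at each j in [2,2]:
  j=2: true
Found at j=2 → formula holds.

True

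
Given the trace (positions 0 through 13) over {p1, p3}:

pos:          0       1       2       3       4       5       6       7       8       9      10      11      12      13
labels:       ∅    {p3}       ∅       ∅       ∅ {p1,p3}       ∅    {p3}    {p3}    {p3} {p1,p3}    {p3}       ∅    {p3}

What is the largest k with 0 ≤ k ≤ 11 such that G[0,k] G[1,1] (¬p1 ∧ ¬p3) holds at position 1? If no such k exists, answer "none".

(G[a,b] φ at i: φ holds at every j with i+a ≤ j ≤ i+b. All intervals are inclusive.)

G[1,1] (¬p1 ∧ ¬p3) must hold from j=1 onward; find where it first fails.
  j=1: holds
  j=2: holds
  j=3: holds
  j=4: fails
Holds on [1,3], so largest k = 2.

2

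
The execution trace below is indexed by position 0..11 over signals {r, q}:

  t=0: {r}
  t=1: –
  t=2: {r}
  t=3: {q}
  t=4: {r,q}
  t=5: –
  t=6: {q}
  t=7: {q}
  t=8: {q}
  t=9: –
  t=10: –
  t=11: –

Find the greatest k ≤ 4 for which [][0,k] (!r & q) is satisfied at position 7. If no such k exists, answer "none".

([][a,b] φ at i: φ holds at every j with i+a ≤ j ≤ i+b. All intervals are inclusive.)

(!r & q) must hold from j=7 onward; find where it first fails.
  j=7: holds
  j=8: holds
  j=9: fails
Holds on [7,8], so largest k = 1.

1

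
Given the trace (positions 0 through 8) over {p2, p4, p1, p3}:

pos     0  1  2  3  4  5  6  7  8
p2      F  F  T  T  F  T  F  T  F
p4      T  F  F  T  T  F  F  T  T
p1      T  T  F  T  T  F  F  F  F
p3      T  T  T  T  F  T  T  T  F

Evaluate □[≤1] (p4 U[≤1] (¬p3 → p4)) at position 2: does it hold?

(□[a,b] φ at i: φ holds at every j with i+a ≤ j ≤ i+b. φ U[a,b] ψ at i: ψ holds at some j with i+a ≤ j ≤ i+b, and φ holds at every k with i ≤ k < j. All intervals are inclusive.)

Check (p4 U[≤1] (¬p3 → p4)) at every j in [2,3]:
  j=2: holds
  j=3: holds
All positions satisfy it → formula holds.

Yes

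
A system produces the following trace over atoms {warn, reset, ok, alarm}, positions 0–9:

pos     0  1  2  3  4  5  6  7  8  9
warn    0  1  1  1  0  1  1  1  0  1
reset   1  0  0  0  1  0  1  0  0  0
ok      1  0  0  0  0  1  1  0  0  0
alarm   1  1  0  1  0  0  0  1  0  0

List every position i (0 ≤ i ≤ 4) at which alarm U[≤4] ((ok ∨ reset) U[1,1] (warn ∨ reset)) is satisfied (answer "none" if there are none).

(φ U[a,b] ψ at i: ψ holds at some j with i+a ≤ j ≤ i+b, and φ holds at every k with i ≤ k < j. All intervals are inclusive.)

Evaluate at each i in [0,4]:
  i=0: ✓ (rhs at j=0)
  i=1: ✗ (lhs fails at k=2 before rhs at j=4)
  i=2: ✗ (lhs fails at k=2 before rhs at j=4)
  i=3: ✓ (rhs at j=4; lhs holds on [3,3])
  i=4: ✓ (rhs at j=4)

0, 3, 4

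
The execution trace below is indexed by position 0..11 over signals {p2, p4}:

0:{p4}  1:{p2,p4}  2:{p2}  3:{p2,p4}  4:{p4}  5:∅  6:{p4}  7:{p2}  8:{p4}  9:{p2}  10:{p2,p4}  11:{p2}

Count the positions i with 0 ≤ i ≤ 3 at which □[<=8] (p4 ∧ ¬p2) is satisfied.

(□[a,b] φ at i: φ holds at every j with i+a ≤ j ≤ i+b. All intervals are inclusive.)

Evaluate at each i in [0,3]:
  i=0: ✗ (fails at j=1)
  i=1: ✗ (fails at j=1)
  i=2: ✗ (fails at j=2)
  i=3: ✗ (fails at j=3)
Positions where it holds: {} → 0.

0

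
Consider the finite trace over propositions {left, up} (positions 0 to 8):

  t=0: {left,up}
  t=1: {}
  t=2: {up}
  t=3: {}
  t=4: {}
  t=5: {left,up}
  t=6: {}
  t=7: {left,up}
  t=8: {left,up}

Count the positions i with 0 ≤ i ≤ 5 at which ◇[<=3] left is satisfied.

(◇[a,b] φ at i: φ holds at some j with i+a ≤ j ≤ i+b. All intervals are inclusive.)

5

Evaluate at each i in [0,5]:
  i=0: ✓ (witness j=0)
  i=1: ✗ (none in [1,4])
  i=2: ✓ (witness j=5)
  i=3: ✓ (witness j=5)
  i=4: ✓ (witness j=5)
  i=5: ✓ (witness j=5)
Positions where it holds: {0, 2, 3, 4, 5} → 5.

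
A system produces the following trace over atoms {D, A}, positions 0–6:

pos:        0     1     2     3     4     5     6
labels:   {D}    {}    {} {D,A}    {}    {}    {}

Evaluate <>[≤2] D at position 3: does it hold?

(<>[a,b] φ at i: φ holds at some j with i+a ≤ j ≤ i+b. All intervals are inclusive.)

True

Check D at each j in [3,5]:
  j=3: true
  j=4: false
  j=5: false
Found at j=3 → formula holds.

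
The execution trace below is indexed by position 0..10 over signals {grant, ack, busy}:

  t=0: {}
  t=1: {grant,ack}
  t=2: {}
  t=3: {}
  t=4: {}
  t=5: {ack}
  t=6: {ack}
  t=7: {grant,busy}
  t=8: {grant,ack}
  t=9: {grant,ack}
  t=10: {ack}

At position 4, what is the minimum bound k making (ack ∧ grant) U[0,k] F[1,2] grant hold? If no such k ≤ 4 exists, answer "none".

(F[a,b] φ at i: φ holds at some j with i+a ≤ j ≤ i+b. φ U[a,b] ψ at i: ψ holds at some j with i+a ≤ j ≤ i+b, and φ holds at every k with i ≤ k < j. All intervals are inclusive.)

Need earliest j ≥ 4 with F[1,2] grant, and (ack ∧ grant) at every k in [4,j-1].
  j=4: rhs fails.
  j=5: rhs holds but lhs fails at k=4.
  j=6: rhs holds but lhs fails at k=4.
  j=7: rhs holds but lhs fails at k=4.
  j=8: rhs holds but lhs fails at k=4.
No witness within the range → none.

none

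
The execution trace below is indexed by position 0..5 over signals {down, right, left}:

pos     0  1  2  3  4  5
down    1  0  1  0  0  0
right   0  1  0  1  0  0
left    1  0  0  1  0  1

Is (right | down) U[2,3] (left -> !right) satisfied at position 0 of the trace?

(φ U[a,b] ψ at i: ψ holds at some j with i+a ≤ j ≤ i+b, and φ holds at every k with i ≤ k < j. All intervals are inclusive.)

Need some j in [2,3] with (left -> !right), and (right | down) at every k in [0,j-1].
  j=2: (left -> !right) holds; (right | down) holds at every k in [0,1] → satisfied.

True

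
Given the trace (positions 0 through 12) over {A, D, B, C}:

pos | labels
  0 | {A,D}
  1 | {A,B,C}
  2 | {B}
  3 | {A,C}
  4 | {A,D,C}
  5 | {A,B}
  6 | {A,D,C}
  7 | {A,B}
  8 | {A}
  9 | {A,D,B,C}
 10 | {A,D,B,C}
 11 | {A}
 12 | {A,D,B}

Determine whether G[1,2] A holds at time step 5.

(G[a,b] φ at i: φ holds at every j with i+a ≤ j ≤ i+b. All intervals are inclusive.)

Holds

Check A at every j in [6,7]:
  j=6: true
  j=7: true
All positions satisfy it → formula holds.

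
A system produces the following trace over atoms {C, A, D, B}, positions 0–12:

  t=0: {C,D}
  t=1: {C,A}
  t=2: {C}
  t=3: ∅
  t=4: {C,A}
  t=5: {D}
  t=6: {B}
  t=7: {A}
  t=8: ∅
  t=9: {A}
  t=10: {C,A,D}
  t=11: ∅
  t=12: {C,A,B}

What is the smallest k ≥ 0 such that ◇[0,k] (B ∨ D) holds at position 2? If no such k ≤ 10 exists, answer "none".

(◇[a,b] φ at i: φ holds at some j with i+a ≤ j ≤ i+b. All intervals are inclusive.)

3

Scan j = 2,3,… for (B ∨ D):
  j=2: fails
  j=3: fails
  j=4: fails
  j=5: holds
First hit at j=5, so smallest k = 5-2 = 3.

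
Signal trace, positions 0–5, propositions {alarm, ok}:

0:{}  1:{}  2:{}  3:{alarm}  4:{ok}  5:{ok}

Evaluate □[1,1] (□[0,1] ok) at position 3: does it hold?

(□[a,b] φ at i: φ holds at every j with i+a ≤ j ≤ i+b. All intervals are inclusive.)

Check □[0,1] ok at every j in [4,4]:
  j=4: holds on [4,5]
All positions satisfy it → formula holds.

Holds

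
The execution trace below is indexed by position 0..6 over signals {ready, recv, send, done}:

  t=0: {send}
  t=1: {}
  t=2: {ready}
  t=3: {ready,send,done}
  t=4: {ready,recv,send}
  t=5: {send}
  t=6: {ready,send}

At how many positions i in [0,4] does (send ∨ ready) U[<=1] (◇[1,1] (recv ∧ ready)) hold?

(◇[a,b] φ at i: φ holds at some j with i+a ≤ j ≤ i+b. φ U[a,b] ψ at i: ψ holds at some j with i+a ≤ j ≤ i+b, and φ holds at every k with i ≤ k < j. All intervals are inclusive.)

2

Evaluate at each i in [0,4]:
  i=0: ✗ (no rhs in [0,1])
  i=1: ✗ (no rhs in [1,2])
  i=2: ✓ (rhs at j=3; lhs holds on [2,2])
  i=3: ✓ (rhs at j=3)
  i=4: ✗ (no rhs in [4,5])
Positions where it holds: {2, 3} → 2.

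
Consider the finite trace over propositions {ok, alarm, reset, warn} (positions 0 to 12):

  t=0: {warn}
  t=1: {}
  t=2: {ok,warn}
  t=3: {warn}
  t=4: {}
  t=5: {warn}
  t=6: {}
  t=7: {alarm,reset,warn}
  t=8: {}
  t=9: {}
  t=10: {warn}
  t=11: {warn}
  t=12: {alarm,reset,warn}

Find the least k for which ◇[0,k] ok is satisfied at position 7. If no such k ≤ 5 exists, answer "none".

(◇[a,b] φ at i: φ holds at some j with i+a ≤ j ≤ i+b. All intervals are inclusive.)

Scan j = 7,8,… for ok:
  j=7: fails
  j=8: fails
  j=9: fails
  j=10: fails
  j=11: fails
  j=12: fails
No j in [7,12] satisfies it → none.

none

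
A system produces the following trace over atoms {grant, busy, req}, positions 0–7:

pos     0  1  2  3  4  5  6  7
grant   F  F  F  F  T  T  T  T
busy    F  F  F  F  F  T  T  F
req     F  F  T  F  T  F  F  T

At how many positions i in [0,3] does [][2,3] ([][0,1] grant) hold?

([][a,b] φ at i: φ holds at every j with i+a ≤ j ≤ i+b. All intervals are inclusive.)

Evaluate at each i in [0,3]:
  i=0: ✗ (fails at j=2)
  i=1: ✗ (fails at j=3)
  i=2: ✓ (all of [4,5])
  i=3: ✓ (all of [5,6])
Positions where it holds: {2, 3} → 2.

2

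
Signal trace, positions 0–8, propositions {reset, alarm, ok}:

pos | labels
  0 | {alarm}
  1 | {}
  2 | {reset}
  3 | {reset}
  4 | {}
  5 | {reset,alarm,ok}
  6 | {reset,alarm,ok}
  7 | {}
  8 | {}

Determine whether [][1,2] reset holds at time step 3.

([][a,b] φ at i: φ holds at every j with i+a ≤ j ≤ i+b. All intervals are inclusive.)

Check reset at every j in [4,5]:
  j=4: false
  j=5: true
Fails at j=4 → formula fails.

Does not hold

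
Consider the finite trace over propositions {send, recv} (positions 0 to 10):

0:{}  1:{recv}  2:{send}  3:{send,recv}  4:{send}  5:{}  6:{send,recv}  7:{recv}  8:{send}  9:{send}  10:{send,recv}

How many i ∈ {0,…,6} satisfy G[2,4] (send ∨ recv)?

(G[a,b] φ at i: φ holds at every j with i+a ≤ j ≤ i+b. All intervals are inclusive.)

4

Evaluate at each i in [0,6]:
  i=0: ✓ (all of [2,4])
  i=1: ✗ (fails at j=5)
  i=2: ✗ (fails at j=5)
  i=3: ✗ (fails at j=5)
  i=4: ✓ (all of [6,8])
  i=5: ✓ (all of [7,9])
  i=6: ✓ (all of [8,10])
Positions where it holds: {0, 4, 5, 6} → 4.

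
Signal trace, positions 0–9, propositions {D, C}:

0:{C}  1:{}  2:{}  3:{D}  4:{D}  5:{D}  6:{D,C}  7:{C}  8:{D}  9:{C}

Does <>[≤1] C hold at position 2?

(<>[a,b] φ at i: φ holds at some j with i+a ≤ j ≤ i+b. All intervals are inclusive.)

Check C at each j in [2,3]:
  j=2: false
  j=3: false
No position in the window satisfies it → formula fails.

Does not hold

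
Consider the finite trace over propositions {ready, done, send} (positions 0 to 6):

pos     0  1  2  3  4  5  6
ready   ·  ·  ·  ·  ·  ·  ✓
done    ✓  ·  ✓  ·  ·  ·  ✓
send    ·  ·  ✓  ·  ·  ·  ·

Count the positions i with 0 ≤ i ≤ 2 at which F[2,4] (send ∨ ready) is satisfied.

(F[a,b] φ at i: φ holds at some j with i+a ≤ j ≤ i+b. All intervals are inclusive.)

Evaluate at each i in [0,2]:
  i=0: ✓ (witness j=2)
  i=1: ✗ (none in [3,5])
  i=2: ✓ (witness j=6)
Positions where it holds: {0, 2} → 2.

2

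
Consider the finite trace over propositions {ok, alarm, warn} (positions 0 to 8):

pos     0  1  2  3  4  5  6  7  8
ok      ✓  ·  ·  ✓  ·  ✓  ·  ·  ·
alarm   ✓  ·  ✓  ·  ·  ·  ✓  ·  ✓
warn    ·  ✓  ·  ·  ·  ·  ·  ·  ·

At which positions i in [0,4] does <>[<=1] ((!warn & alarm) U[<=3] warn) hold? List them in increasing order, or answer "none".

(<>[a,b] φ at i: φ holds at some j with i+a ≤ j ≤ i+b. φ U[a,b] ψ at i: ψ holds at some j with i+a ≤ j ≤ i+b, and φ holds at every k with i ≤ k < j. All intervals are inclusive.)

Evaluate at each i in [0,4]:
  i=0: ✓ (witness j=0)
  i=1: ✓ (witness j=1)
  i=2: ✗ (none in [2,3])
  i=3: ✗ (none in [3,4])
  i=4: ✗ (none in [4,5])

0, 1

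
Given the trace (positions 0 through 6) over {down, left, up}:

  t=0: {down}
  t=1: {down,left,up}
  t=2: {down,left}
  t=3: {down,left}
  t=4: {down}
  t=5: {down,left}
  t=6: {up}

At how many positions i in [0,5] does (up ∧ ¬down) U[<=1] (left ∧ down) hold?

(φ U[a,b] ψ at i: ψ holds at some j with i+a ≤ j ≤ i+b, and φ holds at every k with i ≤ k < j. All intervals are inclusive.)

Evaluate at each i in [0,5]:
  i=0: ✗ (lhs fails at k=0 before rhs at j=1)
  i=1: ✓ (rhs at j=1)
  i=2: ✓ (rhs at j=2)
  i=3: ✓ (rhs at j=3)
  i=4: ✗ (lhs fails at k=4 before rhs at j=5)
  i=5: ✓ (rhs at j=5)
Positions where it holds: {1, 2, 3, 5} → 4.

4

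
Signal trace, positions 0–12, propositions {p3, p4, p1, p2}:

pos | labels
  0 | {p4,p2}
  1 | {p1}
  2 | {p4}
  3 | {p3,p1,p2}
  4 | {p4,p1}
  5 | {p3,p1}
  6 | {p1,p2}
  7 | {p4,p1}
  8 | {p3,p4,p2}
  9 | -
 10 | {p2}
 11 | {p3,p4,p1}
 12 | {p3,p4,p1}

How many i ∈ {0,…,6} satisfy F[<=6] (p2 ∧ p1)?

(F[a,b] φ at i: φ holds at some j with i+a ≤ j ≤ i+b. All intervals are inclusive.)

7

Evaluate at each i in [0,6]:
  i=0: ✓ (witness j=3)
  i=1: ✓ (witness j=3)
  i=2: ✓ (witness j=3)
  i=3: ✓ (witness j=3)
  i=4: ✓ (witness j=6)
  i=5: ✓ (witness j=6)
  i=6: ✓ (witness j=6)
Positions where it holds: {0, 1, 2, 3, 4, 5, 6} → 7.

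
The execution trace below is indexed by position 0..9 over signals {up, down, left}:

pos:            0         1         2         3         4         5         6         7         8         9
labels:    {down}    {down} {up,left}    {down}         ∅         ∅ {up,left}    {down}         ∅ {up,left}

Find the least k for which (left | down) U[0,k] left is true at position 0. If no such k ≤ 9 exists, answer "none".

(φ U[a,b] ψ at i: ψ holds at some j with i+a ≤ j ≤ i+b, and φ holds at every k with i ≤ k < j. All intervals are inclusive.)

2

Need earliest j ≥ 0 with left, and (left | down) at every k in [0,j-1].
  j=0: rhs fails.
  j=1: rhs fails.
  j=2: rhs holds; lhs holds on [0,1]. k = 2.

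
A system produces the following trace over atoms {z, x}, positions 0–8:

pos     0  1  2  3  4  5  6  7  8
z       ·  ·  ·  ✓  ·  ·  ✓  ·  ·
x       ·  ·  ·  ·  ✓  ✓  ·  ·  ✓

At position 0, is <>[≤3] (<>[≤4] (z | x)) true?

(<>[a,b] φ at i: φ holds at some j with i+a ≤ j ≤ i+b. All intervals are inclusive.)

Yes

Check <>[≤4] (z | x) at each j in [0,3]:
  j=0: holds (witness at 3)
  j=1: holds (witness at 3)
  j=2: holds (witness at 3)
  j=3: holds (witness at 3)
Found at j=0 → formula holds.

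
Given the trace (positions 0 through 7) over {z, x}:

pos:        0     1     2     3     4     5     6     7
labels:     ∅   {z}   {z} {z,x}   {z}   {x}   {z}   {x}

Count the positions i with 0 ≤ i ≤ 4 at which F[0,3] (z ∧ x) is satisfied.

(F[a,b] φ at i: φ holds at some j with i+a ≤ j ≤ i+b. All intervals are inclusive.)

4

Evaluate at each i in [0,4]:
  i=0: ✓ (witness j=3)
  i=1: ✓ (witness j=3)
  i=2: ✓ (witness j=3)
  i=3: ✓ (witness j=3)
  i=4: ✗ (none in [4,7])
Positions where it holds: {0, 1, 2, 3} → 4.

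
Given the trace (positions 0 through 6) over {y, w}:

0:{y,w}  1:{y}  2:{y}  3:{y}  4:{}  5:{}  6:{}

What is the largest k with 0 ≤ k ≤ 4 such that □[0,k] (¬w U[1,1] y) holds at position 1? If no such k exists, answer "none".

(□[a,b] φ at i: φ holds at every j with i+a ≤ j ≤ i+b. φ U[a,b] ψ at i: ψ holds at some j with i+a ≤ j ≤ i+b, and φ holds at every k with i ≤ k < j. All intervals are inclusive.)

1

(¬w U[1,1] y) must hold from j=1 onward; find where it first fails.
  j=1: holds
  j=2: holds
  j=3: fails
Holds on [1,2], so largest k = 1.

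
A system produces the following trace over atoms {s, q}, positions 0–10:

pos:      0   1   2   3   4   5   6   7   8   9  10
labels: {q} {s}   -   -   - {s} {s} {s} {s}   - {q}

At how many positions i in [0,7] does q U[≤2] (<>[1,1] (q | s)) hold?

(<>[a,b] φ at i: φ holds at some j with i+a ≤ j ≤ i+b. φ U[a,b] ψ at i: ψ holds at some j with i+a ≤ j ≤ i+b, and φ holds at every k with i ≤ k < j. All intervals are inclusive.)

5

Evaluate at each i in [0,7]:
  i=0: ✓ (rhs at j=0)
  i=1: ✗ (no rhs in [1,3])
  i=2: ✗ (lhs fails at k=2 before rhs at j=4)
  i=3: ✗ (lhs fails at k=3 before rhs at j=4)
  i=4: ✓ (rhs at j=4)
  i=5: ✓ (rhs at j=5)
  i=6: ✓ (rhs at j=6)
  i=7: ✓ (rhs at j=7)
Positions where it holds: {0, 4, 5, 6, 7} → 5.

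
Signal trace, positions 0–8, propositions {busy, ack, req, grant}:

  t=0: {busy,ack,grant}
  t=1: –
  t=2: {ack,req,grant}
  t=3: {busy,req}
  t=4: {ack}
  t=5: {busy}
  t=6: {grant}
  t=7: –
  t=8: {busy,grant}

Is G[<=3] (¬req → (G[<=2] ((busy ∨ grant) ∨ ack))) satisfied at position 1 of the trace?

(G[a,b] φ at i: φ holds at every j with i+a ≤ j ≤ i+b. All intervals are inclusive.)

Check (¬req → (G[<=2] ((busy ∨ grant) ∨ ack))) at every j in [1,4]:
  j=1: antecedent true; consequent fails at 1 → ✗
  j=2: antecedent false → ✓
  j=3: antecedent false → ✓
  j=4: antecedent true; consequent holds on [4,6] → ✓
Fails at j=1 → formula fails.

False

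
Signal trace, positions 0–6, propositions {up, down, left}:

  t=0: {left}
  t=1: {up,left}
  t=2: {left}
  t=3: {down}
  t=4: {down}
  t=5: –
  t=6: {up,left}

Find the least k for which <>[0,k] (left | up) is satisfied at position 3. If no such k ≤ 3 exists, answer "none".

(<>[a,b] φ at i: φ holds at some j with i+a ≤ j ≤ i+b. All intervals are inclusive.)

3

Scan j = 3,4,… for (left | up):
  j=3: fails
  j=4: fails
  j=5: fails
  j=6: holds
First hit at j=6, so smallest k = 6-3 = 3.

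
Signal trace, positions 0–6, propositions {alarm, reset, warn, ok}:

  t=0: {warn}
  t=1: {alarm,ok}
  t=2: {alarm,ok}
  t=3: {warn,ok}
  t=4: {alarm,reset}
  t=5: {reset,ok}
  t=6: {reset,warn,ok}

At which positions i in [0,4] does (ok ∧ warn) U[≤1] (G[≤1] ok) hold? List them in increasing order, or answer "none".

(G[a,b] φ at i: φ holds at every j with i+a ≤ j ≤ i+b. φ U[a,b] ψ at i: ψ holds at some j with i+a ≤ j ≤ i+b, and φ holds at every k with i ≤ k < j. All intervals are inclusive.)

Evaluate at each i in [0,4]:
  i=0: ✗ (lhs fails at k=0 before rhs at j=1)
  i=1: ✓ (rhs at j=1)
  i=2: ✓ (rhs at j=2)
  i=3: ✗ (no rhs in [3,4])
  i=4: ✗ (lhs fails at k=4 before rhs at j=5)

1, 2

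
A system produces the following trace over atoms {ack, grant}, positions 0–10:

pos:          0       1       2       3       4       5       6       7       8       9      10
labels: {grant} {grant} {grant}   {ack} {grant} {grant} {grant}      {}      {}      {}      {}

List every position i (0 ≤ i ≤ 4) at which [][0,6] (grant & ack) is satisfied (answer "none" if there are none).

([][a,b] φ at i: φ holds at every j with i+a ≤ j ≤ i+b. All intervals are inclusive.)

Evaluate at each i in [0,4]:
  i=0: ✗ (fails at j=0)
  i=1: ✗ (fails at j=1)
  i=2: ✗ (fails at j=2)
  i=3: ✗ (fails at j=3)
  i=4: ✗ (fails at j=4)

none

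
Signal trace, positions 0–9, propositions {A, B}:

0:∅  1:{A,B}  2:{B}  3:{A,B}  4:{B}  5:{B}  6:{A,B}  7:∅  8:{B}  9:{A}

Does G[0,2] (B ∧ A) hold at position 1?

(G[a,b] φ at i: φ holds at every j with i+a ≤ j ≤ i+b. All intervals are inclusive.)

No

Check (B ∧ A) at every j in [1,3]:
  j=1: true
  j=2: false
  j=3: true
Fails at j=2 → formula fails.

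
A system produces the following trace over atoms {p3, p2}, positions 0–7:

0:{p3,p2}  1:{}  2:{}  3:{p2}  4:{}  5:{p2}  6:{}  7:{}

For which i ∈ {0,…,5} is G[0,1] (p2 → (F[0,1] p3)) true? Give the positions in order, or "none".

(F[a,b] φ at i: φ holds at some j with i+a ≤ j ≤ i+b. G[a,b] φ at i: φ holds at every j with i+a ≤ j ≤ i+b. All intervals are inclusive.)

Evaluate at each i in [0,5]:
  i=0: ✓ (all of [0,1])
  i=1: ✓ (all of [1,2])
  i=2: ✗ (fails at j=3)
  i=3: ✗ (fails at j=3)
  i=4: ✗ (fails at j=5)
  i=5: ✗ (fails at j=5)

0, 1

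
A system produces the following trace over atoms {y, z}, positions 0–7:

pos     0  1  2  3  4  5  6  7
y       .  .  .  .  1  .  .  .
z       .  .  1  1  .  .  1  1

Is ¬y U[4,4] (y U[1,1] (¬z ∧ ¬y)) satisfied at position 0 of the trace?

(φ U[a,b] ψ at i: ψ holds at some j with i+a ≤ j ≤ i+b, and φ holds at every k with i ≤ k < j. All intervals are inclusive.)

Holds

Need some j in [4,4] with (y U[1,1] (¬z ∧ ¬y)), and ¬y at every k in [0,j-1].
  j=4: (y U[1,1] (¬z ∧ ¬y)) holds; ¬y holds at every k in [0,3] → satisfied.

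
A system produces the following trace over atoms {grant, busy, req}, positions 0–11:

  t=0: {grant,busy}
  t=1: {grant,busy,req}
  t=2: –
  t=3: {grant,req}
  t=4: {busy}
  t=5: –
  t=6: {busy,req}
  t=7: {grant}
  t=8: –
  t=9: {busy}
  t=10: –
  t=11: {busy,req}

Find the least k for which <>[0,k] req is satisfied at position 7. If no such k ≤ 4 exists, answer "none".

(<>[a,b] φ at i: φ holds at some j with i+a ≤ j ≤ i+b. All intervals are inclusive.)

4

Scan j = 7,8,… for req:
  j=7: fails
  j=8: fails
  j=9: fails
  j=10: fails
  j=11: holds
First hit at j=11, so smallest k = 11-7 = 4.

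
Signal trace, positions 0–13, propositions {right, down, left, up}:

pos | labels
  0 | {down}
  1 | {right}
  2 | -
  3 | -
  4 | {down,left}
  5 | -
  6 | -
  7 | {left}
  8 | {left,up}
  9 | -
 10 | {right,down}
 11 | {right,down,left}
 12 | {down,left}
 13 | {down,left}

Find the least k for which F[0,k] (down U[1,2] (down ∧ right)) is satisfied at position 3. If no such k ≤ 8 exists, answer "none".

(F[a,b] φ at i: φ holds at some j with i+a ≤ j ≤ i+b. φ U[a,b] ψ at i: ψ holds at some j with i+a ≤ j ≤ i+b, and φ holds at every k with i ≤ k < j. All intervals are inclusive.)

Scan j = 3,4,… for (down U[1,2] (down ∧ right)):
  j=3: fails
  j=4: fails
  j=5: fails
  j=6: fails
  j=7: fails
  j=8: fails
  j=9: fails
  j=10: holds
First hit at j=10, so smallest k = 10-3 = 7.

7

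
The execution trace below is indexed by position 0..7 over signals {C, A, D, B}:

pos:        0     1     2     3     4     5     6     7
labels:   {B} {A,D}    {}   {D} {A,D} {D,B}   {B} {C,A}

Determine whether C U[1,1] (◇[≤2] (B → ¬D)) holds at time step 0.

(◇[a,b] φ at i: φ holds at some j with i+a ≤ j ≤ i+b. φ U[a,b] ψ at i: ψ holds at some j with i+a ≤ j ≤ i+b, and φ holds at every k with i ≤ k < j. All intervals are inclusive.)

Need some j in [1,1] with ◇[≤2] (B → ¬D), and C at every k in [0,j-1].
  j=1: ◇[≤2] (B → ¬D) holds, but C fails at k=0 → not this j.
No j in the window works → until fails.

No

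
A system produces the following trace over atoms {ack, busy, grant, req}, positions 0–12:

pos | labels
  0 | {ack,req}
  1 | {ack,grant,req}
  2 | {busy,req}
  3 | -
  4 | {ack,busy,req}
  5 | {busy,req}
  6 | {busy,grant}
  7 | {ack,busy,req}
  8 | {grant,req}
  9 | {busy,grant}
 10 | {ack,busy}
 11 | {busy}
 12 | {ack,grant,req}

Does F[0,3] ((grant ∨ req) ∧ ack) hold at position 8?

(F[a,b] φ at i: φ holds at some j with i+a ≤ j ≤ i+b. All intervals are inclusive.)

Check ((grant ∨ req) ∧ ack) at each j in [8,11]:
  j=8: false
  j=9: false
  j=10: false
  j=11: false
No position in the window satisfies it → formula fails.

Does not hold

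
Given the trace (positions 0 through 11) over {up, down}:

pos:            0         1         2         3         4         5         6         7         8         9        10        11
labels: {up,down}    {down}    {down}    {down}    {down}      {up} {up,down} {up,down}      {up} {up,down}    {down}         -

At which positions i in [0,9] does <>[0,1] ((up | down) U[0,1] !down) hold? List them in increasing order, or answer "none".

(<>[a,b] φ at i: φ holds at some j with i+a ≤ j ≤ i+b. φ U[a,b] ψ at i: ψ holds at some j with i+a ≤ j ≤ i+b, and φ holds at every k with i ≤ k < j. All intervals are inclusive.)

3, 4, 5, 6, 7, 8, 9

Evaluate at each i in [0,9]:
  i=0: ✗ (none in [0,1])
  i=1: ✗ (none in [1,2])
  i=2: ✗ (none in [2,3])
  i=3: ✓ (witness j=4)
  i=4: ✓ (witness j=4)
  i=5: ✓ (witness j=5)
  i=6: ✓ (witness j=7)
  i=7: ✓ (witness j=7)
  i=8: ✓ (witness j=8)
  i=9: ✓ (witness j=10)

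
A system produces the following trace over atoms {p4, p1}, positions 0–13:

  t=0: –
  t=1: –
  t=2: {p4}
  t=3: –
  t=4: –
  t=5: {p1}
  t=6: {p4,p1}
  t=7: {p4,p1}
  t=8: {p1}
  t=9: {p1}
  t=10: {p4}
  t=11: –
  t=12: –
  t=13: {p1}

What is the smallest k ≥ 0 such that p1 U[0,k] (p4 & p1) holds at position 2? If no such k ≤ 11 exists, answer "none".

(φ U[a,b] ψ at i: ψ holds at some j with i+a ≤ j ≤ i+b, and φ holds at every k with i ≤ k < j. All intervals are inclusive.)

Need earliest j ≥ 2 with (p4 & p1), and p1 at every k in [2,j-1].
  j=2: rhs fails.
  j=3: rhs fails.
  j=4: rhs fails.
  j=5: rhs fails.
  j=6: rhs holds but lhs fails at k=2.
  j=7: rhs holds but lhs fails at k=2.
  j=8: rhs fails.
  j=9: rhs fails.
  j=10: rhs fails.
  j=11: rhs fails.
  j=12: rhs fails.
  j=13: rhs fails.
No witness within the range → none.

none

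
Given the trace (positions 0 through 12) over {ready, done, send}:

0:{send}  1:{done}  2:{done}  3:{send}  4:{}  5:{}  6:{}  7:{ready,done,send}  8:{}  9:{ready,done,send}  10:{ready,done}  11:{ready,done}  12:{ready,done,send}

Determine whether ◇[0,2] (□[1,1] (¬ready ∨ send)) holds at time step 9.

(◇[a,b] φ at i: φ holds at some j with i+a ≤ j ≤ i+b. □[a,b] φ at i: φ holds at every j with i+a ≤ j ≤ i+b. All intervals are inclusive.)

Holds

Check □[1,1] (¬ready ∨ send) at each j in [9,11]:
  j=9: fails at 10
  j=10: fails at 11
  j=11: holds on [12,12]
Found at j=11 → formula holds.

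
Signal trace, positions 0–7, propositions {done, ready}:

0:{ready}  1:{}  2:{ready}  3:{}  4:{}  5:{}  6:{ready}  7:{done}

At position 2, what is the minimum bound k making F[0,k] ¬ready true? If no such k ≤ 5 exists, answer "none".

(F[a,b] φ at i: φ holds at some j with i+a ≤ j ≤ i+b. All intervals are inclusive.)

1

Scan j = 2,3,… for ¬ready:
  j=2: fails
  j=3: holds
First hit at j=3, so smallest k = 3-2 = 1.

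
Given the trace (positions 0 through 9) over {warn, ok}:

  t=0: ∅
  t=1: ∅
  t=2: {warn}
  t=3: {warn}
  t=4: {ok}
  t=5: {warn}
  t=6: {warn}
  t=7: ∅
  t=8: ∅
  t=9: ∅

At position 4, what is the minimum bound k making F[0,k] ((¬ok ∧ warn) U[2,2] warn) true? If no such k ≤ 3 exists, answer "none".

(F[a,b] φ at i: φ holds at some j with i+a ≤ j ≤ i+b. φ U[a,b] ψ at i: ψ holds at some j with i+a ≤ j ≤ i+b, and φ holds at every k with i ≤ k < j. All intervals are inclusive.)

Scan j = 4,5,… for ((¬ok ∧ warn) U[2,2] warn):
  j=4: fails
  j=5: fails
  j=6: fails
  j=7: fails
No j in [4,7] satisfies it → none.

none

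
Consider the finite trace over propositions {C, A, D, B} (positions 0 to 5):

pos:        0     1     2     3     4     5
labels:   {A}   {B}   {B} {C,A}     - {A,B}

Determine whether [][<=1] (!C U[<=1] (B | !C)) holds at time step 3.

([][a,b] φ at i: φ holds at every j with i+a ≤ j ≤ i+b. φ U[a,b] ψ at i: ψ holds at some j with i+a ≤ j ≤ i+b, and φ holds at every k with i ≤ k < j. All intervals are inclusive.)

False

Check (!C U[<=1] (B | !C)) at every j in [3,4]:
  j=3: fails
  j=4: holds
Fails at j=3 → formula fails.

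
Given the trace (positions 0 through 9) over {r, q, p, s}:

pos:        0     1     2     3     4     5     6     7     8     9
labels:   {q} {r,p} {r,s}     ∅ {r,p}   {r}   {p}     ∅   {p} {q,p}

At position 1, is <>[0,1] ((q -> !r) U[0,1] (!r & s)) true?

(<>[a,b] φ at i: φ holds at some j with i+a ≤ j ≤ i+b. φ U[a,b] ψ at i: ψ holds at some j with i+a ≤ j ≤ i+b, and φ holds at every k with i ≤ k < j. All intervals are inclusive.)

Check ((q -> !r) U[0,1] (!r & s)) at each j in [1,2]:
  j=1: fails
  j=2: fails
No position in the window satisfies it → formula fails.

Does not hold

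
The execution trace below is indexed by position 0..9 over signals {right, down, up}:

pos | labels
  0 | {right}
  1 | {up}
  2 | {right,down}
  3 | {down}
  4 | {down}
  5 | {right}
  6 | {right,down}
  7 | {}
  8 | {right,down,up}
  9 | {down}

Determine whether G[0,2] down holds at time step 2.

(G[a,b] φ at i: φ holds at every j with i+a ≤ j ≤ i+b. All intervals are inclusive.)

Yes

Check down at every j in [2,4]:
  j=2: true
  j=3: true
  j=4: true
All positions satisfy it → formula holds.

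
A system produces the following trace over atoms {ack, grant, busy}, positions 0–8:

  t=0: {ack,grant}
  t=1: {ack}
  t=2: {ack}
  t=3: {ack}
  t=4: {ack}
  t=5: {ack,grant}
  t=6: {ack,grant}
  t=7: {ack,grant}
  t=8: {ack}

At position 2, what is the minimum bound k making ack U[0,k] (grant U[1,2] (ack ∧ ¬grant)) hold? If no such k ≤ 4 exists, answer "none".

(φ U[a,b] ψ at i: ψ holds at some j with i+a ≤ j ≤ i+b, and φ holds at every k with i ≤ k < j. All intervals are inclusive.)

4

Need earliest j ≥ 2 with (grant U[1,2] (ack ∧ ¬grant)), and ack at every k in [2,j-1].
  j=2: rhs fails.
  j=3: rhs fails.
  j=4: rhs fails.
  j=5: rhs fails.
  j=6: rhs holds; lhs holds on [2,5]. k = 4.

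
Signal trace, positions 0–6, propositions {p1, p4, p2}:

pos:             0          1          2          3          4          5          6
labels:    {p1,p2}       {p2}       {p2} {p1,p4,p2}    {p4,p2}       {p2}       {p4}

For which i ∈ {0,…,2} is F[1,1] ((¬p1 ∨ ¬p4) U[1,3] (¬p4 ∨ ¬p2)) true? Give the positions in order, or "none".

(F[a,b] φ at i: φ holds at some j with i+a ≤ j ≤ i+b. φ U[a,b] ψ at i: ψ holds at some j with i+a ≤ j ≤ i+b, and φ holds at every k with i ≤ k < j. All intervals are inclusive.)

0

Evaluate at each i in [0,2]:
  i=0: ✓ (witness j=1)
  i=1: ✗ (none in [2,2])
  i=2: ✗ (none in [3,3])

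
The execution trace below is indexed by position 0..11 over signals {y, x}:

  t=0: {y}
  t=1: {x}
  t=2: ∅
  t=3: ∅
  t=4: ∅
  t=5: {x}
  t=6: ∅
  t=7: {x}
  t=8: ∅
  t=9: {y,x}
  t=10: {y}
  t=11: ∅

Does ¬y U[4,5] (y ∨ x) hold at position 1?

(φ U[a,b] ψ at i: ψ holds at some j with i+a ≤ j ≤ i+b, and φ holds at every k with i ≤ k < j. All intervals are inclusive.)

Need some j in [5,6] with (y ∨ x), and ¬y at every k in [1,j-1].
  j=5: (y ∨ x) holds; ¬y holds at every k in [1,4] → satisfied.

Holds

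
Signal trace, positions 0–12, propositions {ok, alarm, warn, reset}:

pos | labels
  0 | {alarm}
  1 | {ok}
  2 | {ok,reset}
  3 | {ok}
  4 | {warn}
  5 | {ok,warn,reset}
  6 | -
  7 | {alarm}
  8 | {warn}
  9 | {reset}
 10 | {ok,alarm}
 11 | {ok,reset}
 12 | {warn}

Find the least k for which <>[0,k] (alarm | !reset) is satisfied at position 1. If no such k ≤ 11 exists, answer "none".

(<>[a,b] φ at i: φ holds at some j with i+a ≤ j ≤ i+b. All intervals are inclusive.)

0

Scan j = 1,2,… for (alarm | !reset):
  j=1: holds
First hit at j=1, so smallest k = 1-1 = 0.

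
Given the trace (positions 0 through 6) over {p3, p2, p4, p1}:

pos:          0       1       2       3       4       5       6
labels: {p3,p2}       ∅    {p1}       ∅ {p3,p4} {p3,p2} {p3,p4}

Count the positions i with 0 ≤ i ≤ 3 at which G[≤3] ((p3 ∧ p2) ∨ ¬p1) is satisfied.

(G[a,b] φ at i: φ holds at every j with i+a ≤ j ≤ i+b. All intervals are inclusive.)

1

Evaluate at each i in [0,3]:
  i=0: ✗ (fails at j=2)
  i=1: ✗ (fails at j=2)
  i=2: ✗ (fails at j=2)
  i=3: ✓ (all of [3,6])
Positions where it holds: {3} → 1.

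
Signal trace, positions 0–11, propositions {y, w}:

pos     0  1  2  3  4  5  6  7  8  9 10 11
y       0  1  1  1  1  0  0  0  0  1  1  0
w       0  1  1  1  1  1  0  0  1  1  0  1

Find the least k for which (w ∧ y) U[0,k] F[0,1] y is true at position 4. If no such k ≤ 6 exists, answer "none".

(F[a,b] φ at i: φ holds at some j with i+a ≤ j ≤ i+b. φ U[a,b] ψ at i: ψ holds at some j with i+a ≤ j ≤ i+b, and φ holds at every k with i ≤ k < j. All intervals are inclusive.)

Need earliest j ≥ 4 with F[0,1] y, and (w ∧ y) at every k in [4,j-1].
  j=4: rhs holds (empty prefix). k = 0.

0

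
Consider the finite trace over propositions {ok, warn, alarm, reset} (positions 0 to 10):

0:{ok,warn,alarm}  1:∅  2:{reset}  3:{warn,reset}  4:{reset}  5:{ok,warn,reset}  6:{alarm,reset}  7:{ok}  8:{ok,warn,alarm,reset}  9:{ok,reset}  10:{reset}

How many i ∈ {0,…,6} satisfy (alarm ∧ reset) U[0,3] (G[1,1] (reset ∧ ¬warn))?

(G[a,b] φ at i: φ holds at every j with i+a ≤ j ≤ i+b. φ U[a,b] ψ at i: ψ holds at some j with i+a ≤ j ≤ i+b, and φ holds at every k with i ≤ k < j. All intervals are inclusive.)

Evaluate at each i in [0,6]:
  i=0: ✗ (lhs fails at k=0 before rhs at j=1)
  i=1: ✓ (rhs at j=1)
  i=2: ✗ (lhs fails at k=2 before rhs at j=3)
  i=3: ✓ (rhs at j=3)
  i=4: ✗ (lhs fails at k=4 before rhs at j=5)
  i=5: ✓ (rhs at j=5)
  i=6: ✗ (lhs fails at k=7 before rhs at j=8)
Positions where it holds: {1, 3, 5} → 3.

3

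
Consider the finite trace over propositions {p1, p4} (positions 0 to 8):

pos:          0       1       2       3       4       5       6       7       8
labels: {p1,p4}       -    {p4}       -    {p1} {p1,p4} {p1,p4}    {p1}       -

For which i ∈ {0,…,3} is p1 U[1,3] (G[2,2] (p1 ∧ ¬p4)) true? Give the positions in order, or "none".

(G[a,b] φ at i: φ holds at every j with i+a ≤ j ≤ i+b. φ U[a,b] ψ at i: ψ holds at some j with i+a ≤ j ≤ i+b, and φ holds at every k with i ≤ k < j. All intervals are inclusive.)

none

Evaluate at each i in [0,3]:
  i=0: ✗ (lhs fails at k=1 before rhs at j=2)
  i=1: ✗ (lhs fails at k=1 before rhs at j=2)
  i=2: ✗ (lhs fails at k=2 before rhs at j=5)
  i=3: ✗ (lhs fails at k=3 before rhs at j=5)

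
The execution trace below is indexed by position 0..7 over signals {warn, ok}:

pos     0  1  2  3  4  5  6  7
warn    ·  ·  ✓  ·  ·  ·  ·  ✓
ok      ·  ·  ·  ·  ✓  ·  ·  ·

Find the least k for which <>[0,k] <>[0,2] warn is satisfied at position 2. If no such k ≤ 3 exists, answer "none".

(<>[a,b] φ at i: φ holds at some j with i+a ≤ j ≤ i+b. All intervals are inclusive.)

0

Scan j = 2,3,… for <>[0,2] warn:
  j=2: holds
First hit at j=2, so smallest k = 2-2 = 0.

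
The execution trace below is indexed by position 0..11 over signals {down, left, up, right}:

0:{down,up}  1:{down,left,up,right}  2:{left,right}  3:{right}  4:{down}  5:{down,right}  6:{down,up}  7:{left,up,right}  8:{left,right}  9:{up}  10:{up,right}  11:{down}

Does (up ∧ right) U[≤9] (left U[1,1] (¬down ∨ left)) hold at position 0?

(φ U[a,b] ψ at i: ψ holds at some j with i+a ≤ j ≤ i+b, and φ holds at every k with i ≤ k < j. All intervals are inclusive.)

Need some j in [0,9] with (left U[1,1] (¬down ∨ left)), and (up ∧ right) at every k in [0,j-1].
  j=0: (left U[1,1] (¬down ∨ left)) — fails.
  j=1: (left U[1,1] (¬down ∨ left)) holds, but (up ∧ right) fails at k=0 → not this j.
  j=2: (left U[1,1] (¬down ∨ left)) holds, but (up ∧ right) fails at k=0 → not this j.
  j=3: (left U[1,1] (¬down ∨ left)) — fails.
  j=4: (left U[1,1] (¬down ∨ left)) — fails.
  j=5: (left U[1,1] (¬down ∨ left)) — fails.
  j=6: (left U[1,1] (¬down ∨ left)) — fails.
  j=7: (left U[1,1] (¬down ∨ left)) holds, but (up ∧ right) fails at k=0 → not this j.
  j=8: (left U[1,1] (¬down ∨ left)) holds, but (up ∧ right) fails at k=0 → not this j.
  j=9: (left U[1,1] (¬down ∨ left)) — fails.
No j in the window works → until fails.

No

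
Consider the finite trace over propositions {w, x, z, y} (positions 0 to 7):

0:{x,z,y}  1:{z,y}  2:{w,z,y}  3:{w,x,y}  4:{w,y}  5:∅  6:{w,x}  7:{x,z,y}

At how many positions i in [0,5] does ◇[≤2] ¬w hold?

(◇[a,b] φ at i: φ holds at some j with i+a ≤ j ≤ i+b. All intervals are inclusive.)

Evaluate at each i in [0,5]:
  i=0: ✓ (witness j=0)
  i=1: ✓ (witness j=1)
  i=2: ✗ (none in [2,4])
  i=3: ✓ (witness j=5)
  i=4: ✓ (witness j=5)
  i=5: ✓ (witness j=5)
Positions where it holds: {0, 1, 3, 4, 5} → 5.

5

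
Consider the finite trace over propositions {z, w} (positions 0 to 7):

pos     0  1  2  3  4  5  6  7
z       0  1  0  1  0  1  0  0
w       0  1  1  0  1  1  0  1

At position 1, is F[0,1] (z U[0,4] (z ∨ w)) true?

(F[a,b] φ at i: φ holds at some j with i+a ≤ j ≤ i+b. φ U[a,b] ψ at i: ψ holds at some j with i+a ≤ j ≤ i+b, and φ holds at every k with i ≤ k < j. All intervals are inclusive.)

Check (z U[0,4] (z ∨ w)) at each j in [1,2]:
  j=1: holds
  j=2: holds
Found at j=1 → formula holds.

Yes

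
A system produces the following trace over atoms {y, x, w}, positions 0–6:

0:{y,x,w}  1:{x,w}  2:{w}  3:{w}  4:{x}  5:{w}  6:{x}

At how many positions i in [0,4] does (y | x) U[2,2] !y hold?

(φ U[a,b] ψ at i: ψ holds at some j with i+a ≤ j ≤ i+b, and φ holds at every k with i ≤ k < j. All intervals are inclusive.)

Evaluate at each i in [0,4]:
  i=0: ✓ (rhs at j=2; lhs holds on [0,1])
  i=1: ✗ (lhs fails at k=2 before rhs at j=3)
  i=2: ✗ (lhs fails at k=2 before rhs at j=4)
  i=3: ✗ (lhs fails at k=3 before rhs at j=5)
  i=4: ✗ (lhs fails at k=5 before rhs at j=6)
Positions where it holds: {0} → 1.

1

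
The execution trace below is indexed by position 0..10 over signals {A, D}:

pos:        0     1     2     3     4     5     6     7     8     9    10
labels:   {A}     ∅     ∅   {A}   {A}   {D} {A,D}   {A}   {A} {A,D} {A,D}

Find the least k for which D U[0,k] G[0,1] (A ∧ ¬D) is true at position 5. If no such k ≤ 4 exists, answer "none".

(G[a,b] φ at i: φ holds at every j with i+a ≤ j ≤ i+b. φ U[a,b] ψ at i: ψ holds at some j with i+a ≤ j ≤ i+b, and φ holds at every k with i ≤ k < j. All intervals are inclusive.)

2

Need earliest j ≥ 5 with G[0,1] (A ∧ ¬D), and D at every k in [5,j-1].
  j=5: rhs fails.
  j=6: rhs fails.
  j=7: rhs holds; lhs holds on [5,6]. k = 2.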